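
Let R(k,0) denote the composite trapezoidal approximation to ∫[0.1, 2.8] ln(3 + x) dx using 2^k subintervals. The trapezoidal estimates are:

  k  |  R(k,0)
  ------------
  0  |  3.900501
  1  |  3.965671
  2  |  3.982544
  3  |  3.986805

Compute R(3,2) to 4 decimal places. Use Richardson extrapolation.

Richardson extrapolation on the trapezoidal column (denominator 4−1=3):
R(2,1) = (4·3.982544 − 3.965671) / 3 = 3.988168
R(3,1) = 3.986805 + (3.986805 − 3.982544)/3 = 3.988225
R(3,2) = 3.988225 + (3.988225 − 3.988168)/15 = 3.988229
(Column j=1 coincides with Simpson's rule on the same nodes.)

3.9882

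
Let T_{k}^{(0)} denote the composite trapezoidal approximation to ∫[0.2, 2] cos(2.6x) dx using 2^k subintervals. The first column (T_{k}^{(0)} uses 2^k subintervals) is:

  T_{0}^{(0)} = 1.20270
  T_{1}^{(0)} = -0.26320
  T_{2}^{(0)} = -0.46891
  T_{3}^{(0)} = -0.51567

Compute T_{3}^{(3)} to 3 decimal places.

-0.531

Richardson extrapolation on the trapezoidal column (denominator 4−1=3):
T_{1}^{(1)} = -0.26320 + (-0.26320 − 1.20270)/3 = -0.75183
T_{2}^{(1)} = -0.46891 + (-0.46891 − (-0.26320))/3 = -0.53748
T_{3}^{(1)} = -0.51567 + (-0.51567 − (-0.46891))/3 = -0.53126
T_{2}^{(2)} = -0.53748 + (-0.53748 − (-0.75183))/15 = -0.52319
T_{3}^{(2)} = (16·(-0.53126) − (-0.53748)) / 15 = -0.53085
T_{3}^{(3)} = -0.53085 + (-0.53085 − (-0.52319))/63 = -0.53097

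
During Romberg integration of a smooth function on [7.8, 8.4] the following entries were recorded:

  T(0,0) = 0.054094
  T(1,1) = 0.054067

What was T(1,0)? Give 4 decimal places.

0.0541

From T(1,1) = (4·T(1,0) − T(0,0))/3, solve for T(1,0):
4·T(1,0) = 3·0.054067 + 0.054094 = 0.216295
T(1,0) = 0.054074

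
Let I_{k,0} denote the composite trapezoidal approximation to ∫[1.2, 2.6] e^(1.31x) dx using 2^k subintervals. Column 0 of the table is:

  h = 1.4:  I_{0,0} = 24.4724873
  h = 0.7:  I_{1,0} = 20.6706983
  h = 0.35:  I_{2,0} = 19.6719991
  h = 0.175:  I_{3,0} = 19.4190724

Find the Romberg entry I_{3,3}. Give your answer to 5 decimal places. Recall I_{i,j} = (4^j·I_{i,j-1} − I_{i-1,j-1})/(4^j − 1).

19.33447

I_{1,1} = 20.6706983 + (20.6706983 − 24.4724873)/3 = 19.4034353
I_{2,1} = (4·19.6719991 − 20.6706983) / 3 = 19.3390994
I_{3,1} = (4·19.4190724 − 19.6719991) / 3 = 19.3347635
I_{2,2} = 19.3390994 + (19.3390994 − 19.4034353)/15 = 19.3348103
I_{3,2} = 19.3347635 + (19.3347635 − 19.3390994)/15 = 19.3344744
I_{3,3} = (64·19.3344744 − 19.3348103) / 63 = 19.3344691
(Column j=1 coincides with Simpson's rule on the same nodes.)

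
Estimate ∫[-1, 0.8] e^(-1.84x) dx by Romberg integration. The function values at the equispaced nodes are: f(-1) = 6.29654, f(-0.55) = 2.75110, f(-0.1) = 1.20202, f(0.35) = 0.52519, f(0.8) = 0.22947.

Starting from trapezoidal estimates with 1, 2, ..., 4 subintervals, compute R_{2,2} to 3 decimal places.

3.299

R_{0,0} (trapezoid, 1 panel, h=1.8000): 5.87341
R_{1,0} (trapezoid, 2 panels, h=0.9000): 4.01852
R_{2,0} (trapezoid, 4 panels, h=0.4500): 3.48359
R_{1,1} = 4.01852 + (4.01852 − 5.87341)/3 = 3.40022
R_{2,1} = 3.48359 + (3.48359 − 4.01852)/3 = 3.30528
R_{2,2} = 3.30528 + (3.30528 − 3.40022)/15 = 3.29895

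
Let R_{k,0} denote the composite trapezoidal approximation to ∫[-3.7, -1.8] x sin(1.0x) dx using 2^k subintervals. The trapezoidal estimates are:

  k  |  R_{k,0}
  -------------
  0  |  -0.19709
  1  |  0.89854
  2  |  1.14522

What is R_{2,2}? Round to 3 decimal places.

R_{1,1} = (4·0.89854 − (-0.19709)) / 3 = 1.26375
R_{2,1} = 1.14522 + (1.14522 − 0.89854)/3 = 1.22745
R_{2,2} = (16·1.22745 − 1.26375) / 15 = 1.22503

1.225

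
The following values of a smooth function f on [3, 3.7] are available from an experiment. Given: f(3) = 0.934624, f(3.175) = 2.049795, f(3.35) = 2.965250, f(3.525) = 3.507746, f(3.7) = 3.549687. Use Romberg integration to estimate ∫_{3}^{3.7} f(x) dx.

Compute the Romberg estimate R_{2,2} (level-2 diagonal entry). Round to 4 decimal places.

R_{0,0} (trapezoid, 1 panel, h=0.7000): 1.569509
R_{1,0} (trapezoid, 2 panels, h=0.3500): 1.822592
R_{2,0} (trapezoid, 4 panels, h=0.1750): 1.883866
R_{1,1} = 1.822592 + (1.822592 − 1.569509)/3 = 1.906953
R_{2,1} = 1.883866 + (1.883866 − 1.822592)/3 = 1.904291
R_{2,2} = 1.904291 + (1.904291 − 1.906953)/15 = 1.904114

1.9041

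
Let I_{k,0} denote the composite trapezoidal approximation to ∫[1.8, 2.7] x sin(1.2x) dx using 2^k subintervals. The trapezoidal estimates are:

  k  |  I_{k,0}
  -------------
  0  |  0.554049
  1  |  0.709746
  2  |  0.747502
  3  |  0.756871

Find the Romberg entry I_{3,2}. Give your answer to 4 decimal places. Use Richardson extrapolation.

Richardson extrapolation on the trapezoidal column (denominator 4−1=3):
I_{2,1} = 0.747502 + (0.747502 − 0.709746)/3 = 0.760087
I_{3,1} = (4·0.756871 − 0.747502) / 3 = 0.759994
I_{3,2} = 0.759994 + (0.759994 − 0.760087)/15 = 0.759988

0.7600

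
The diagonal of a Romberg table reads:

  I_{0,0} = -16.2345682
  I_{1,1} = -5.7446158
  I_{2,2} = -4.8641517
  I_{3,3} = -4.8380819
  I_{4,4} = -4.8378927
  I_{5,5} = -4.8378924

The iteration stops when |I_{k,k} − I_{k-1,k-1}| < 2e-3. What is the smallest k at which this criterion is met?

k = 4

|I_{1,1} − I_{0,0}| = 10.4899524 ≥ 2e-3
|I_{2,2} − I_{1,1}| = 0.8804641 ≥ 2e-3
|I_{3,3} − I_{2,2}| = 0.0260698 ≥ 2e-3
|I_{4,4} − I_{3,3}| = 0.0001892 < 2e-3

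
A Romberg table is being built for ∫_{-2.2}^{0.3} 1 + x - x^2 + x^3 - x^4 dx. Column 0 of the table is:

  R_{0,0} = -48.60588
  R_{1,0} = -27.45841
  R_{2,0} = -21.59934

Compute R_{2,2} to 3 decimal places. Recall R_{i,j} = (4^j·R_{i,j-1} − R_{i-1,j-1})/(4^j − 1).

-19.595

R_{1,1} = (4·(-27.45841) − (-48.60588)) / 3 = -20.40925
R_{2,1} = -21.59934 + (-21.59934 − (-27.45841))/3 = -19.64632
R_{2,2} = (16·(-19.64632) − (-20.40925)) / 15 = -19.59546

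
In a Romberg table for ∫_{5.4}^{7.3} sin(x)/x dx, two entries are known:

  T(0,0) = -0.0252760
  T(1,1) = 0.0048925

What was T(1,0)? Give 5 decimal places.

From T(1,1) = (4·T(1,0) − T(0,0))/3, solve for T(1,0):
4·T(1,0) = 3·0.0048925 + (-0.0252760) = -0.0105985
T(1,0) = -0.0026496

-0.00265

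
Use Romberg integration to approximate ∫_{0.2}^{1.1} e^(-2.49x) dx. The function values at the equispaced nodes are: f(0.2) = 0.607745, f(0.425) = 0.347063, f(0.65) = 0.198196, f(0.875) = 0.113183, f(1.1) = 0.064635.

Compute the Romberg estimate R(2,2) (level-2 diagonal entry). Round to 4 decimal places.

R(0,0) (trapezoid, 1 panel, h=0.9000): 0.302571
R(1,0) (trapezoid, 2 panels, h=0.4500): 0.240474
R(2,0) (trapezoid, 4 panels, h=0.2250): 0.223792
R(1,1) = 0.240474 + (0.240474 − 0.302571)/3 = 0.219775
R(2,1) = 0.223792 + (0.223792 − 0.240474)/3 = 0.218231
R(2,2) = 0.218231 + (0.218231 − 0.219775)/15 = 0.218128

0.2181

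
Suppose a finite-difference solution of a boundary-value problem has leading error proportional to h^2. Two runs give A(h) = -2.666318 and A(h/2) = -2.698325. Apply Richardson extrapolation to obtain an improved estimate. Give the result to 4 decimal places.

-2.7090

The leading error scales as h^2; refining by a factor of 2 reduces it by 2^2 = 4.
Extrapolated value = (4·A(h/2) − A(h)) / (4 − 1)
= (4·(-2.698325) − (-2.666318)) / 3
= -8.126982 / 3 = -2.708994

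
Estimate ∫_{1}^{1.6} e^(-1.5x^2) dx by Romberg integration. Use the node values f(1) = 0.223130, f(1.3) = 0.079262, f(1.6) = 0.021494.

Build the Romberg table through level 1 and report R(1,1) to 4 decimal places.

R(0,0) (trapezoid, 1 panel, h=0.6000): 0.073387
R(1,0) (trapezoid, 2 panels, h=0.3000): 0.060472
R(1,1) = 0.060472 + (0.060472 − 0.073387)/3 = 0.056167

0.0562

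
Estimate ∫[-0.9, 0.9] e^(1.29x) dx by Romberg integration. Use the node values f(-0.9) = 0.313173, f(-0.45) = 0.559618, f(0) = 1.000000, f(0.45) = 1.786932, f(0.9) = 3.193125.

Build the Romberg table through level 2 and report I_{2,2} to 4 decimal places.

2.2327

I_{0,0} (trapezoid, 1 panel, h=1.8000): 3.155668
I_{1,0} (trapezoid, 2 panels, h=0.9000): 2.477834
I_{2,0} (trapezoid, 4 panels, h=0.4500): 2.294865
I_{1,1} = 2.477834 + (2.477834 − 3.155668)/3 = 2.251889
I_{2,1} = 2.294865 + (2.294865 − 2.477834)/3 = 2.233875
I_{2,2} = 2.233875 + (2.233875 − 2.251889)/15 = 2.232674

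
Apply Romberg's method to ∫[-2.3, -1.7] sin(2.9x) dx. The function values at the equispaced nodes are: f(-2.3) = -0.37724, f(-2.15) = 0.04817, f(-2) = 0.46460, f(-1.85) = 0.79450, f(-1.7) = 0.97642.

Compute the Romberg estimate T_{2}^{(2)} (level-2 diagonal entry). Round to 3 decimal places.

0.245

T_{0}^{(0)} (trapezoid, 1 panel, h=0.6000): 0.17975
T_{1}^{(0)} (trapezoid, 2 panels, h=0.3000): 0.22926
T_{2}^{(0)} (trapezoid, 4 panels, h=0.1500): 0.24103
T_{1}^{(1)} = 0.22926 + (0.22926 − 0.17975)/3 = 0.24576
T_{2}^{(1)} = 0.24103 + (0.24103 − 0.22926)/3 = 0.24495
T_{2}^{(2)} = 0.24495 + (0.24495 − 0.24576)/15 = 0.24490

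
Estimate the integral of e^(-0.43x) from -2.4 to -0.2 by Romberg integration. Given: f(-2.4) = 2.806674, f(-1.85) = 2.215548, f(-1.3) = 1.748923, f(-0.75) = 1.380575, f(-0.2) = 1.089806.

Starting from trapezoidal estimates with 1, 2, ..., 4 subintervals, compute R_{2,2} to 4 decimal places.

3.9927

R_{0,0} (trapezoid, 1 panel, h=2.2000): 4.286128
R_{1,0} (trapezoid, 2 panels, h=1.1000): 4.066879
R_{2,0} (trapezoid, 4 panels, h=0.5500): 4.011307
R_{1,1} = 4.066879 + (4.066879 − 4.286128)/3 = 3.993796
R_{2,1} = 4.011307 + (4.011307 − 4.066879)/3 = 3.992783
R_{2,2} = 3.992783 + (3.992783 − 3.993796)/15 = 3.992715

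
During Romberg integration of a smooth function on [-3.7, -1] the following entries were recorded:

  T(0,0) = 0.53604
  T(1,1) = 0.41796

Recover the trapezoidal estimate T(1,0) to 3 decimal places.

0.447

From T(1,1) = (4·T(1,0) − T(0,0))/3, solve for T(1,0):
4·T(1,0) = 3·0.41796 + 0.53604 = 1.78992
T(1,0) = 0.44748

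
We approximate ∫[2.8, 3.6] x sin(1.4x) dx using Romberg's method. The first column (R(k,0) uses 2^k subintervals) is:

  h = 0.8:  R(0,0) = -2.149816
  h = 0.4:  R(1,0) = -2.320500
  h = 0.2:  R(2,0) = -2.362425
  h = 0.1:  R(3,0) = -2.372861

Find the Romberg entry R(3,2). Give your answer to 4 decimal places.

Richardson extrapolation on the trapezoidal column (denominator 4−1=3):
R(2,1) = -2.362425 + (-2.362425 − (-2.320500))/3 = -2.376400
R(3,1) = (4·(-2.372861) − (-2.362425)) / 3 = -2.376340
R(3,2) = (16·(-2.376340) − (-2.376400)) / 15 = -2.376336

-2.3763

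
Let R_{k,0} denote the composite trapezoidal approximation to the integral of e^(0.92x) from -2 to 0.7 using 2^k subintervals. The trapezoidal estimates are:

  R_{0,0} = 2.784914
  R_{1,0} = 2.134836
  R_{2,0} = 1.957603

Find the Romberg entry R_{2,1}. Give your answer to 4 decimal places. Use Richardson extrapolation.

R_{2,1} = 1.957603 + (1.957603 − 2.134836)/3 = 1.898525
(Column j=1 coincides with Simpson's rule on the same nodes.)

1.8985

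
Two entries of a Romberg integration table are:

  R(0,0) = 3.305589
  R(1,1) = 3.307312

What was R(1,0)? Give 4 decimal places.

3.3069

From R(1,1) = (4·R(1,0) − R(0,0))/3, solve for R(1,0):
4·R(1,0) = 3·3.307312 + 3.305589 = 13.227525
R(1,0) = 3.306881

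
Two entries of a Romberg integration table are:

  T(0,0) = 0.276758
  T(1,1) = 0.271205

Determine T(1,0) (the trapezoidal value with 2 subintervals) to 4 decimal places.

0.2726

From T(1,1) = (4·T(1,0) − T(0,0))/3, solve for T(1,0):
4·T(1,0) = 3·0.271205 + 0.276758 = 1.090373
T(1,0) = 0.272593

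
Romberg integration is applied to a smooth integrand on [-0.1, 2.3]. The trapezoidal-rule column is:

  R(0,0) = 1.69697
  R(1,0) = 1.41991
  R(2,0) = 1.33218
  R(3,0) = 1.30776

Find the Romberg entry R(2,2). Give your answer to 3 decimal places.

1.301

R(1,1) = 1.41991 + (1.41991 − 1.69697)/3 = 1.32756
R(2,1) = 1.33218 + (1.33218 − 1.41991)/3 = 1.30294
R(2,2) = (16·1.30294 − 1.32756) / 15 = 1.30130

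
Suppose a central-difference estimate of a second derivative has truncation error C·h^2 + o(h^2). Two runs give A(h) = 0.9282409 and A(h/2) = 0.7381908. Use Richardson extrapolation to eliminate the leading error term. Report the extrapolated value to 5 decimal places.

The leading error scales as h^2; refining by a factor of 2 reduces it by 2^2 = 4.
Extrapolated value = (4·A(h/2) − A(h)) / (4 − 1)
= (4·0.7381908 − 0.9282409) / 3
= 2.0245223 / 3 = 0.6748408

0.67484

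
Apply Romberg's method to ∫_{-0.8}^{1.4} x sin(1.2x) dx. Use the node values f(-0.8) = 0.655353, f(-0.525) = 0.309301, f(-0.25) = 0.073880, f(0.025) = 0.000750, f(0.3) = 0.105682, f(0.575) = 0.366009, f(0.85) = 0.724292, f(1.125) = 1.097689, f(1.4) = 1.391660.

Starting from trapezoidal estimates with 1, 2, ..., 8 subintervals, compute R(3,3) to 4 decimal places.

1.0040

R(0,0) (trapezoid, 1 panel, h=2.2000): 2.251714
R(1,0) (trapezoid, 2 panels, h=1.1000): 1.242107
R(2,0) (trapezoid, 4 panels, h=0.5500): 1.060048
R(3,0) (trapezoid, 8 panels, h=0.2750): 1.017805
R(1,1) = 1.242107 + (1.242107 − 2.251714)/3 = 0.905571
R(2,1) = 1.060048 + (1.060048 − 1.242107)/3 = 0.999362
R(3,1) = 1.017805 + (1.017805 − 1.060048)/3 = 1.003724
R(2,2) = 0.999362 + (0.999362 − 0.905571)/15 = 1.005615
R(3,2) = 1.003724 + (1.003724 − 0.999362)/15 = 1.004015
R(3,3) = 1.004015 + (1.004015 − 1.005615)/63 = 1.003990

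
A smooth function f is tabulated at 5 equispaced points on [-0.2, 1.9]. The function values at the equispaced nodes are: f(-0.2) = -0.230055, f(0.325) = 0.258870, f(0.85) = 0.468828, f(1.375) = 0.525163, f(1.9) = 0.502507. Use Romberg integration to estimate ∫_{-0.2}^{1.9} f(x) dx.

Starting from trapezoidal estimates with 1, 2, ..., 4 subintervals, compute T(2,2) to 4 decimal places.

T(0,0) (trapezoid, 1 panel, h=2.1000): 0.286075
T(1,0) (trapezoid, 2 panels, h=1.0500): 0.635307
T(2,0) (trapezoid, 4 panels, h=0.5250): 0.729271
T(1,1) = 0.635307 + (0.635307 − 0.286075)/3 = 0.751718
T(2,1) = 0.729271 + (0.729271 − 0.635307)/3 = 0.760592
T(2,2) = 0.760592 + (0.760592 − 0.751718)/15 = 0.761184

0.7612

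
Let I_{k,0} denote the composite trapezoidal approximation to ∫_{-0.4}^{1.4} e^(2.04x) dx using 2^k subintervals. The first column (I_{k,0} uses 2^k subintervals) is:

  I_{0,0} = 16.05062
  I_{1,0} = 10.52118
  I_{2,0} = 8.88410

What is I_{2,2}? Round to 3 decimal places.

8.316

Richardson extrapolation on the trapezoidal column (denominator 4−1=3):
I_{1,1} = (4·10.52118 − 16.05062) / 3 = 8.67803
I_{2,1} = (4·8.88410 − 10.52118) / 3 = 8.33841
I_{2,2} = 8.33841 + (8.33841 − 8.67803)/15 = 8.31577
(Column j=1 coincides with Simpson's rule on the same nodes.)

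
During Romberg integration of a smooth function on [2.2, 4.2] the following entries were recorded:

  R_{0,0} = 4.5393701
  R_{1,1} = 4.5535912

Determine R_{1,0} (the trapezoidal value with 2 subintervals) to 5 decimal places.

From R_{1,1} = (4·R_{1,0} − R_{0,0})/3, solve for R_{1,0}:
4·R_{1,0} = 3·4.5535912 + 4.5393701 = 18.2001437
R_{1,0} = 4.5500359

4.55004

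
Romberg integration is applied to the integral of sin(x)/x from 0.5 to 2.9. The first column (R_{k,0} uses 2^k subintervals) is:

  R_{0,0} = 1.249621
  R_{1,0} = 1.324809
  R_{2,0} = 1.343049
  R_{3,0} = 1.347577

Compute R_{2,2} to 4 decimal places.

1.3491

R_{1,1} = 1.324809 + (1.324809 − 1.249621)/3 = 1.349872
R_{2,1} = 1.343049 + (1.343049 − 1.324809)/3 = 1.349129
R_{2,2} = 1.349129 + (1.349129 − 1.349872)/15 = 1.349079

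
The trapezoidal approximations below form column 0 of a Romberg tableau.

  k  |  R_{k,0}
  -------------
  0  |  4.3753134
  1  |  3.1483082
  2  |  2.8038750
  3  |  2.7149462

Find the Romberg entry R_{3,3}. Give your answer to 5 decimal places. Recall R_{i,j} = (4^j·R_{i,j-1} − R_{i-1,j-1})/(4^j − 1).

2.68504

Richardson extrapolation on the trapezoidal column (denominator 4−1=3):
R_{1,1} = 3.1483082 + (3.1483082 − 4.3753134)/3 = 2.7393065
R_{2,1} = 2.8038750 + (2.8038750 − 3.1483082)/3 = 2.6890639
R_{3,1} = (4·2.7149462 − 2.8038750) / 3 = 2.6853033
R_{2,2} = (16·2.6890639 − 2.7393065) / 15 = 2.6857144
R_{3,2} = (16·2.6853033 − 2.6890639) / 15 = 2.6850526
R_{3,3} = (64·2.6850526 − 2.6857144) / 63 = 2.6850421
(Column j=1 coincides with Simpson's rule on the same nodes.)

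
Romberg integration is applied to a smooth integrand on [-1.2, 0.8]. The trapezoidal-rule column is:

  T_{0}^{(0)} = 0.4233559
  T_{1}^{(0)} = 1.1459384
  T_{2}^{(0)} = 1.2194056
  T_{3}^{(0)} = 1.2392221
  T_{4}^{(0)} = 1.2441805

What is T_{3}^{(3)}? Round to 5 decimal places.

1.24614

T_{1}^{(1)} = 1.1459384 + (1.1459384 − 0.4233559)/3 = 1.3867992
T_{2}^{(1)} = 1.2194056 + (1.2194056 − 1.1459384)/3 = 1.2438947
T_{3}^{(1)} = 1.2392221 + (1.2392221 − 1.2194056)/3 = 1.2458276
T_{2}^{(2)} = 1.2438947 + (1.2438947 − 1.3867992)/15 = 1.2343677
T_{3}^{(2)} = (16·1.2458276 − 1.2438947) / 15 = 1.2459565
T_{3}^{(3)} = 1.2459565 + (1.2459565 − 1.2343677)/63 = 1.2461404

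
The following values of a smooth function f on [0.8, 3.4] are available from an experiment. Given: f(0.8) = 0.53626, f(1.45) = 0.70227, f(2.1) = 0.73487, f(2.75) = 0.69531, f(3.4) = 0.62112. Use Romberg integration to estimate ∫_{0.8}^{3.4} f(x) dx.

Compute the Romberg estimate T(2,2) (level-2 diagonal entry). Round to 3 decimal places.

1.781

T(0,0) (trapezoid, 1 panel, h=2.6000): 1.50459
T(1,0) (trapezoid, 2 panels, h=1.3000): 1.70763
T(2,0) (trapezoid, 4 panels, h=0.6500): 1.76224
T(1,1) = 1.70763 + (1.70763 − 1.50459)/3 = 1.77531
T(2,1) = 1.76224 + (1.76224 − 1.70763)/3 = 1.78044
T(2,2) = 1.78044 + (1.78044 − 1.77531)/15 = 1.78078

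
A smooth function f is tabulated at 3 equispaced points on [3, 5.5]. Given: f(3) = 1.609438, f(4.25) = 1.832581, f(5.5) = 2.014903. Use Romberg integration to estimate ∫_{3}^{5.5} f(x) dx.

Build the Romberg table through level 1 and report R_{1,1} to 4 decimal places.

4.5644

R_{0,0} (trapezoid, 1 panel, h=2.5000): 4.530426
R_{1,0} (trapezoid, 2 panels, h=1.2500): 4.555939
R_{1,1} = 4.555939 + (4.555939 − 4.530426)/3 = 4.564443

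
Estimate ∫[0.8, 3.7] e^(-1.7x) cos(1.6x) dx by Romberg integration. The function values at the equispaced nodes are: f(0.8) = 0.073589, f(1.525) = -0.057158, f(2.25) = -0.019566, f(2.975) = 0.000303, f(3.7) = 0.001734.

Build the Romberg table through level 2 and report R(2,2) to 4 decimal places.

R(0,0) (trapezoid, 1 panel, h=2.9000): 0.109218
R(1,0) (trapezoid, 2 panels, h=1.4500): 0.026238
R(2,0) (trapezoid, 4 panels, h=0.7250): -0.028101
R(1,1) = 0.026238 + (0.026238 − 0.109218)/3 = -0.001422
R(2,1) = -0.028101 + (-0.028101 − 0.026238)/3 = -0.046214
R(2,2) = -0.046214 + (-0.046214 − (-0.001422))/15 = -0.049200

-0.0492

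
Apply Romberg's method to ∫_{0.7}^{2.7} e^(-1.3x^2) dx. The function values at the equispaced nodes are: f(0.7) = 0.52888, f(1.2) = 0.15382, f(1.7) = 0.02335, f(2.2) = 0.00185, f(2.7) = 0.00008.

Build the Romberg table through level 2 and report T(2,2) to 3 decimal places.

0.199

T(0,0) (trapezoid, 1 panel, h=2.0000): 0.52896
T(1,0) (trapezoid, 2 panels, h=1.0000): 0.28783
T(2,0) (trapezoid, 4 panels, h=0.5000): 0.22175
T(1,1) = 0.28783 + (0.28783 − 0.52896)/3 = 0.20745
T(2,1) = 0.22175 + (0.22175 − 0.28783)/3 = 0.19972
T(2,2) = 0.19972 + (0.19972 − 0.20745)/15 = 0.19920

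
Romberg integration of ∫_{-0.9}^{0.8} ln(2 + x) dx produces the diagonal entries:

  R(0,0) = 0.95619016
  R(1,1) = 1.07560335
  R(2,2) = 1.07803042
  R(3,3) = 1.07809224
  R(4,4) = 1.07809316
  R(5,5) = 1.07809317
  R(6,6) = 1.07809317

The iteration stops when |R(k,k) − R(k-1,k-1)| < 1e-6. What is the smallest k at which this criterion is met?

k = 4

|R(1,1) − R(0,0)| = 0.11941319 ≥ 1e-6
|R(2,2) − R(1,1)| = 0.00242707 ≥ 1e-6
|R(3,3) − R(2,2)| = 0.00006182 ≥ 1e-6
|R(4,4) − R(3,3)| = 0.00000092 < 1e-6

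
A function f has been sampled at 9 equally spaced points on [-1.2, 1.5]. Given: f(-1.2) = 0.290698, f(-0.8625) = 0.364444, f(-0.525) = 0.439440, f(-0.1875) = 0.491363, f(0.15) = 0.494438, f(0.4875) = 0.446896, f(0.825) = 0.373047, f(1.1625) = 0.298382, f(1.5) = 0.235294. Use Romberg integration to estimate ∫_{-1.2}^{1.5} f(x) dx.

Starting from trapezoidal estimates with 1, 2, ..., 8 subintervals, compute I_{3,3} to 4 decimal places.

I_{0,0} (trapezoid, 1 panel, h=2.7000): 0.710089
I_{1,0} (trapezoid, 2 panels, h=1.3500): 1.022536
I_{2,0} (trapezoid, 4 panels, h=0.6750): 1.059697
I_{3,0} (trapezoid, 8 panels, h=0.3375): 1.070215
I_{1,1} = 1.022536 + (1.022536 − 0.710089)/3 = 1.126685
I_{2,1} = 1.059697 + (1.059697 − 1.022536)/3 = 1.072084
I_{3,1} = 1.070215 + (1.070215 − 1.059697)/3 = 1.073721
I_{2,2} = 1.072084 + (1.072084 − 1.126685)/15 = 1.068444
I_{3,2} = 1.073721 + (1.073721 − 1.072084)/15 = 1.073830
I_{3,3} = 1.073830 + (1.073830 − 1.068444)/63 = 1.073915

1.0739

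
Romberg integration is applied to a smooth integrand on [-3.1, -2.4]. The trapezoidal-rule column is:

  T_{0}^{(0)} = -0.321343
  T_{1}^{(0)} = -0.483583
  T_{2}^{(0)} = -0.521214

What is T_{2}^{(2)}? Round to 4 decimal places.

-0.5335

T_{1}^{(1)} = -0.483583 + (-0.483583 − (-0.321343))/3 = -0.537663
T_{2}^{(1)} = (4·(-0.521214) − (-0.483583)) / 3 = -0.533758
T_{2}^{(2)} = -0.533758 + (-0.533758 − (-0.537663))/15 = -0.533498
(Column j=1 coincides with Simpson's rule on the same nodes.)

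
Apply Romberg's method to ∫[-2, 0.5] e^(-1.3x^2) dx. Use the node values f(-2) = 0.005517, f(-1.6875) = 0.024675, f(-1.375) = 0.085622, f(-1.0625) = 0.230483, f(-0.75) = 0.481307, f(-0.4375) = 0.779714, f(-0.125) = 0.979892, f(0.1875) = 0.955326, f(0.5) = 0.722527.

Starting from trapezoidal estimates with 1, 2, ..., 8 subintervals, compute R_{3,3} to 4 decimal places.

R_{0,0} (trapezoid, 1 panel, h=2.5000): 0.910055
R_{1,0} (trapezoid, 2 panels, h=1.2500): 1.056661
R_{2,0} (trapezoid, 4 panels, h=0.6250): 1.194277
R_{3,0} (trapezoid, 8 panels, h=0.3125): 1.219075
R_{1,1} = 1.056661 + (1.056661 − 0.910055)/3 = 1.105530
R_{2,1} = 1.194277 + (1.194277 − 1.056661)/3 = 1.240149
R_{3,1} = 1.219075 + (1.219075 − 1.194277)/3 = 1.227341
R_{2,2} = 1.240149 + (1.240149 − 1.105530)/15 = 1.249124
R_{3,2} = 1.227341 + (1.227341 − 1.240149)/15 = 1.226487
R_{3,3} = 1.226487 + (1.226487 − 1.249124)/63 = 1.226128

1.2261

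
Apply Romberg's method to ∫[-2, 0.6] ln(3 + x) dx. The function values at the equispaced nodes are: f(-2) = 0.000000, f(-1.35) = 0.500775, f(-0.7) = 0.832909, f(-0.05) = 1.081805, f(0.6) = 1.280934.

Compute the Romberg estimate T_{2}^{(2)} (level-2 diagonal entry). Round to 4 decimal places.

T_{0}^{(0)} (trapezoid, 1 panel, h=2.6000): 1.665214
T_{1}^{(0)} (trapezoid, 2 panels, h=1.3000): 1.915389
T_{2}^{(0)} (trapezoid, 4 panels, h=0.6500): 1.986371
T_{1}^{(1)} = 1.915389 + (1.915389 − 1.665214)/3 = 1.998781
T_{2}^{(1)} = 1.986371 + (1.986371 − 1.915389)/3 = 2.010032
T_{2}^{(2)} = 2.010032 + (2.010032 − 1.998781)/15 = 2.010782

2.0108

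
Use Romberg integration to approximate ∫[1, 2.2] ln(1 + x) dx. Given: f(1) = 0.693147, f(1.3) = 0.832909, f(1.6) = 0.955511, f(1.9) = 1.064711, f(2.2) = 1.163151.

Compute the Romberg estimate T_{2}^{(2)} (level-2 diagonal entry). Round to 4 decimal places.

1.1358

T_{0}^{(0)} (trapezoid, 1 panel, h=1.2000): 1.113779
T_{1}^{(0)} (trapezoid, 2 panels, h=0.6000): 1.130196
T_{2}^{(0)} (trapezoid, 4 panels, h=0.3000): 1.134384
T_{1}^{(1)} = 1.130196 + (1.130196 − 1.113779)/3 = 1.135668
T_{2}^{(1)} = 1.134384 + (1.134384 − 1.130196)/3 = 1.135780
T_{2}^{(2)} = 1.135780 + (1.135780 − 1.135668)/15 = 1.135787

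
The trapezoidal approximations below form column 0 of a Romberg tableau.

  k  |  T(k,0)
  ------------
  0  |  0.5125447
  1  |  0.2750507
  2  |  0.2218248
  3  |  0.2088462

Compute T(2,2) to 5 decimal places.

Richardson extrapolation on the trapezoidal column (denominator 4−1=3):
T(1,1) = 0.2750507 + (0.2750507 − 0.5125447)/3 = 0.1958860
T(2,1) = 0.2218248 + (0.2218248 − 0.2750507)/3 = 0.2040828
T(2,2) = 0.2040828 + (0.2040828 − 0.1958860)/15 = 0.2046293

0.20463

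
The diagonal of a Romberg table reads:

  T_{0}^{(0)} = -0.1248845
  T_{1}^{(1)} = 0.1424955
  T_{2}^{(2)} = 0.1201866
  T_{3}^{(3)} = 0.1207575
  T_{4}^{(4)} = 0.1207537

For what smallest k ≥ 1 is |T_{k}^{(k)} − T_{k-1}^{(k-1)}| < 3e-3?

|T_{1}^{(1)} − T_{0}^{(0)}| = 0.2673800 ≥ 3e-3
|T_{2}^{(2)} − T_{1}^{(1)}| = 0.0223089 ≥ 3e-3
|T_{3}^{(3)} − T_{2}^{(2)}| = 0.0005709 < 3e-3

k = 3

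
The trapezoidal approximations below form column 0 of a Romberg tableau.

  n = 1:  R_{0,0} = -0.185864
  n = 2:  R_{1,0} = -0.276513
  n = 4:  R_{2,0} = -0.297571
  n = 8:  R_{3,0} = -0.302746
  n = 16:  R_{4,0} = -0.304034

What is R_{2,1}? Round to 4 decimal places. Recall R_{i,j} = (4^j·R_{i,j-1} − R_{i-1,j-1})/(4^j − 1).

-0.3046

R_{2,1} = (4·(-0.297571) − (-0.276513)) / 3 = -0.304590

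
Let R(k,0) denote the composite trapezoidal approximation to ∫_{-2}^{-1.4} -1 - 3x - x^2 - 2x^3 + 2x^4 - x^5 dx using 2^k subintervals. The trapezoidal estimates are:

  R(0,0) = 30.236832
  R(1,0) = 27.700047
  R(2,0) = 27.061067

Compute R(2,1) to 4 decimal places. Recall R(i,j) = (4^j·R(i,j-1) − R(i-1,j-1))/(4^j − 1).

26.8481

Richardson extrapolation on the trapezoidal column (denominator 4−1=3):
R(2,1) = 27.061067 + (27.061067 − 27.700047)/3 = 26.848074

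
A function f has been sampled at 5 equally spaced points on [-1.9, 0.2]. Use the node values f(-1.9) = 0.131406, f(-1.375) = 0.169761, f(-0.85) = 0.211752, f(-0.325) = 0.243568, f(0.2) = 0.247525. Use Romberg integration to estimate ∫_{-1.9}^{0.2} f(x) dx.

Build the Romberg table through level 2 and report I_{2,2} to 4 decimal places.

I_{0,0} (trapezoid, 1 panel, h=2.1000): 0.397878
I_{1,0} (trapezoid, 2 panels, h=1.0500): 0.421278
I_{2,0} (trapezoid, 4 panels, h=0.5250): 0.427637
I_{1,1} = 0.421278 + (0.421278 − 0.397878)/3 = 0.429078
I_{2,1} = 0.427637 + (0.427637 − 0.421278)/3 = 0.429757
I_{2,2} = 0.429757 + (0.429757 − 0.429078)/15 = 0.429802

0.4298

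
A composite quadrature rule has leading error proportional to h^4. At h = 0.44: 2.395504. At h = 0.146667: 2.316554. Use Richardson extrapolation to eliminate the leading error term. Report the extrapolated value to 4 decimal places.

The leading error scales as h^4; refining by a factor of 3 reduces it by 3^4 = 81.
Extrapolated value = (81·A(h/3) − A(h)) / (81 − 1)
= (81·2.316554 − 2.395504) / 80
= 185.245370 / 80 = 2.315567

2.3156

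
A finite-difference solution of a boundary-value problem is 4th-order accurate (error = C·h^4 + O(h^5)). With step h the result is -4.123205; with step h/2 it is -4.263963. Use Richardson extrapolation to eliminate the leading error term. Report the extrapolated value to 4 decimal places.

The leading error scales as h^4; refining by a factor of 2 reduces it by 2^4 = 16.
Extrapolated value = (16·A(h/2) − A(h)) / (16 − 1)
= (16·(-4.263963) − (-4.123205)) / 15
= -64.100203 / 15 = -4.273347

-4.2733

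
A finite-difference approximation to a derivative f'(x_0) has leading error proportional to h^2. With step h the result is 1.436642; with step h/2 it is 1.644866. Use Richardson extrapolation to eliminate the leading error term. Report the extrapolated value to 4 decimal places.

The leading error scales as h^2; refining by a factor of 2 reduces it by 2^2 = 4.
Extrapolated value = (4·A(h/2) − A(h)) / (4 − 1)
= (4·1.644866 − 1.436642) / 3
= 5.142822 / 3 = 1.714274

1.7143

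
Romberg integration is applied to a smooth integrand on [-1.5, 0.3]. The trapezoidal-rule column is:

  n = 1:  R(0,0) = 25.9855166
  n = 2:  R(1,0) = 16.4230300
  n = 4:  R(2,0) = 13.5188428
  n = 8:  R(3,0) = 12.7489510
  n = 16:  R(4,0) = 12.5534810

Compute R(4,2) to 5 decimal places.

12.48806

Richardson extrapolation on the trapezoidal column (denominator 4−1=3):
R(3,1) = (4·12.7489510 − 13.5188428) / 3 = 12.4923204
R(4,1) = (4·12.5534810 − 12.7489510) / 3 = 12.4883243
R(4,2) = 12.4883243 + (12.4883243 − 12.4923204)/15 = 12.4880579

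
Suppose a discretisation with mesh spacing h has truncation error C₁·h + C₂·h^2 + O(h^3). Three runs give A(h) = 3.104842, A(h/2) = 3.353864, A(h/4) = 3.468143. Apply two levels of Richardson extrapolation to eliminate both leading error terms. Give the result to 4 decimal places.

First eliminate the h term (factor 2^1 = 2):
  B₁ = (2·3.353864 − 3.104842)/1 = 3.602886
  B₂ = (2·3.468143 − 3.353864)/1 = 3.582422
Then eliminate the h^2 term (factor 2^2 = 4):
  (4·3.582422 − 3.602886)/3 = 3.575601

3.5756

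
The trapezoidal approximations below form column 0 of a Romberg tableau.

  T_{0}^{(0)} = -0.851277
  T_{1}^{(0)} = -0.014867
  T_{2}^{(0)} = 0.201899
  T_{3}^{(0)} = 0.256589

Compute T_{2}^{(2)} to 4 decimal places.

0.2748

T_{1}^{(1)} = -0.014867 + (-0.014867 − (-0.851277))/3 = 0.263936
T_{2}^{(1)} = (4·0.201899 − (-0.014867)) / 3 = 0.274154
T_{2}^{(2)} = (16·0.274154 − 0.263936) / 15 = 0.274835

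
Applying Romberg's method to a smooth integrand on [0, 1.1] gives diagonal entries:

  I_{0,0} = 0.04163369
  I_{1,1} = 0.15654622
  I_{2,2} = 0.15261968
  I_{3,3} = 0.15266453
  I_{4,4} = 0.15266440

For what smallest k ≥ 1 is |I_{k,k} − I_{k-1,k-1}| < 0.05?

|I_{1,1} − I_{0,0}| = 0.11491253 ≥ 0.05
|I_{2,2} − I_{1,1}| = 0.00392654 < 0.05

k = 2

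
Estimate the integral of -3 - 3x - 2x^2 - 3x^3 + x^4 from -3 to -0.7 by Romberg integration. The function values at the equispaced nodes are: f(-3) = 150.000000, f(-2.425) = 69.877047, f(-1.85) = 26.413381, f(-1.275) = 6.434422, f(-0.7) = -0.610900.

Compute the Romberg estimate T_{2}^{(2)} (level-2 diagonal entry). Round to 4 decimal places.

T_{0}^{(0)} (trapezoid, 1 panel, h=2.3000): 171.797465
T_{1}^{(0)} (trapezoid, 2 panels, h=1.1500): 116.274121
T_{2}^{(0)} (trapezoid, 4 panels, h=0.5750): 102.016155
T_{1}^{(1)} = 116.274121 + (116.274121 − 171.797465)/3 = 97.766340
T_{2}^{(1)} = 102.016155 + (102.016155 − 116.274121)/3 = 97.263500
T_{2}^{(2)} = 97.263500 + (97.263500 − 97.766340)/15 = 97.229977

97.2300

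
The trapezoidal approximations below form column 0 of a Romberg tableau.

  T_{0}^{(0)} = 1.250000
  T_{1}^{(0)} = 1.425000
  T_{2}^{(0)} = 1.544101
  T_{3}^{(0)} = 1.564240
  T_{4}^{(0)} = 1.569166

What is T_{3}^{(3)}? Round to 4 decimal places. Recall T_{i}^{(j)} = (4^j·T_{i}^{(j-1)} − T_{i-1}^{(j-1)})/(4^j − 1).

1.5698

T_{1}^{(1)} = (4·1.425000 − 1.250000) / 3 = 1.483333
T_{2}^{(1)} = 1.544101 + (1.544101 − 1.425000)/3 = 1.583801
T_{3}^{(1)} = (4·1.564240 − 1.544101) / 3 = 1.570953
T_{2}^{(2)} = 1.583801 + (1.583801 − 1.483333)/15 = 1.590499
T_{3}^{(2)} = 1.570953 + (1.570953 − 1.583801)/15 = 1.570096
T_{3}^{(3)} = 1.570096 + (1.570096 − 1.590499)/63 = 1.569772
(Column j=1 coincides with Simpson's rule on the same nodes.)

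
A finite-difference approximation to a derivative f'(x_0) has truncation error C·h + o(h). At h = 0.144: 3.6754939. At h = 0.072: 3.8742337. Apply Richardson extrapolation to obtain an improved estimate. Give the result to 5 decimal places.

4.07297

Extrapolated value = (2·A(h/2) − A(h)) / (2 − 1)
= (2·3.8742337 − 3.6754939) / 1
= 4.0729735 / 1 = 4.0729735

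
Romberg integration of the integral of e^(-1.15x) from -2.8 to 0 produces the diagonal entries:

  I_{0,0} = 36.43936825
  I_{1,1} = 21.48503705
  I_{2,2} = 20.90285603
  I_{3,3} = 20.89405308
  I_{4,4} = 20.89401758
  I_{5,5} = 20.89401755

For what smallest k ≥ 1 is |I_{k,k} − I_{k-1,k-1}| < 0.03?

|I_{1,1} − I_{0,0}| = 14.95433120 ≥ 0.03
|I_{2,2} − I_{1,1}| = 0.58218102 ≥ 0.03
|I_{3,3} − I_{2,2}| = 0.00880295 < 0.03

k = 3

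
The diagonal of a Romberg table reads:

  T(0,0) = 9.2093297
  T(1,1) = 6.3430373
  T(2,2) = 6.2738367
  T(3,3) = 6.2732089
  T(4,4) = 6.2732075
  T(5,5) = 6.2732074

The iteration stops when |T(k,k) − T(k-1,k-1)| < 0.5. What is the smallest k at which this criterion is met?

|T(1,1) − T(0,0)| = 2.8662924 ≥ 0.5
|T(2,2) − T(1,1)| = 0.0692006 < 0.5

k = 2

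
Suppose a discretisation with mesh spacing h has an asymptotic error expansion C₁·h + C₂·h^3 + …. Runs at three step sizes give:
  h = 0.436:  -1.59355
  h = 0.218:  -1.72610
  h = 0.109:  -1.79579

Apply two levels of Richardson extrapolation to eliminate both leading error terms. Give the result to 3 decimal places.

-1.866

First eliminate the h term (factor 2^1 = 2):
  B₁ = (2·(-1.72610) − (-1.59355))/1 = -1.85865
  B₂ = (2·(-1.79579) − (-1.72610))/1 = -1.86548
Then eliminate the h^3 term (factor 2^3 = 8):
  (8·(-1.86548) − (-1.85865))/7 = -1.86646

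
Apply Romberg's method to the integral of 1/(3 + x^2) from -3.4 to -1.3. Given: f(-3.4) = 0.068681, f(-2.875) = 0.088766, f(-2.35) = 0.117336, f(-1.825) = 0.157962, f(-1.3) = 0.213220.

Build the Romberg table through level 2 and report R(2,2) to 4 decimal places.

0.2631

R(0,0) (trapezoid, 1 panel, h=2.1000): 0.295996
R(1,0) (trapezoid, 2 panels, h=1.0500): 0.271201
R(2,0) (trapezoid, 4 panels, h=0.5250): 0.265133
R(1,1) = 0.271201 + (0.271201 − 0.295996)/3 = 0.262936
R(2,1) = 0.265133 + (0.265133 − 0.271201)/3 = 0.263110
R(2,2) = 0.263110 + (0.263110 − 0.262936)/15 = 0.263122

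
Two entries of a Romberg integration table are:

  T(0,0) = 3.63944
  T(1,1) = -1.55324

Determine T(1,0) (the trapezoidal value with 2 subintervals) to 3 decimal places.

From T(1,1) = (4·T(1,0) − T(0,0))/3, solve for T(1,0):
4·T(1,0) = 3·(-1.55324) + 3.63944 = -1.02028
T(1,0) = -0.25507

-0.255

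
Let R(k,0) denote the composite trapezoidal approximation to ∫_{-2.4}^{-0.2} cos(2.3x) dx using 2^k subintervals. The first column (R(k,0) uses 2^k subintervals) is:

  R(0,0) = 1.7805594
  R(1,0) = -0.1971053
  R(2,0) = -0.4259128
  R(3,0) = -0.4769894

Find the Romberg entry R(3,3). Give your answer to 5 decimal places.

Richardson extrapolation on the trapezoidal column (denominator 4−1=3):
R(1,1) = (4·(-0.1971053) − 1.7805594) / 3 = -0.8563269
R(2,1) = (4·(-0.4259128) − (-0.1971053)) / 3 = -0.5021820
R(3,1) = -0.4769894 + (-0.4769894 − (-0.4259128))/3 = -0.4940149
R(2,2) = -0.5021820 + (-0.5021820 − (-0.8563269))/15 = -0.4785723
R(3,2) = (16·(-0.4940149) − (-0.5021820)) / 15 = -0.4934704
R(3,3) = (64·(-0.4934704) − (-0.4785723)) / 63 = -0.4937069

-0.49371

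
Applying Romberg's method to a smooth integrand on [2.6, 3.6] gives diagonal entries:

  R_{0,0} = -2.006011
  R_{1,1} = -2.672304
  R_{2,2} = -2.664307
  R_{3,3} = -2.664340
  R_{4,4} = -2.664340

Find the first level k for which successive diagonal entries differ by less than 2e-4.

|R_{1,1} − R_{0,0}| = 0.666293 ≥ 2e-4
|R_{2,2} − R_{1,1}| = 0.007997 ≥ 2e-4
|R_{3,3} − R_{2,2}| = 0.000033 < 2e-4

k = 3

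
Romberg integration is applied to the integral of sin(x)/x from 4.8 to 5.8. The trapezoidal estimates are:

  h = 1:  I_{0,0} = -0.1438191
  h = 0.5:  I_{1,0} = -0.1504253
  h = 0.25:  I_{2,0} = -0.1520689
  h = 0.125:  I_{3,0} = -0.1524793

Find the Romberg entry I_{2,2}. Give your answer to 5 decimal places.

Richardson extrapolation on the trapezoidal column (denominator 4−1=3):
I_{1,1} = (4·(-0.1504253) − (-0.1438191)) / 3 = -0.1526274
I_{2,1} = -0.1520689 + (-0.1520689 − (-0.1504253))/3 = -0.1526168
I_{2,2} = -0.1526168 + (-0.1526168 − (-0.1526274))/15 = -0.1526161
(Column j=1 coincides with Simpson's rule on the same nodes.)

-0.15262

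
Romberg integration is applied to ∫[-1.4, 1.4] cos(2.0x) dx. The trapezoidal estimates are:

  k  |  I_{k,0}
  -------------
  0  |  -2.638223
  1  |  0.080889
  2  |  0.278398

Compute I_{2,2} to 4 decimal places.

0.3014

Richardson extrapolation on the trapezoidal column (denominator 4−1=3):
I_{1,1} = 0.080889 + (0.080889 − (-2.638223))/3 = 0.987260
I_{2,1} = (4·0.278398 − 0.080889) / 3 = 0.344234
I_{2,2} = (16·0.344234 − 0.987260) / 15 = 0.301366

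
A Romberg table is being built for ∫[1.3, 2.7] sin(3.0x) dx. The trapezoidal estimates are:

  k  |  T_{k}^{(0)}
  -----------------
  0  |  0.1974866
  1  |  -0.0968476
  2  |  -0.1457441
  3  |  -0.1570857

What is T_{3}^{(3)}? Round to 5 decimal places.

Richardson extrapolation on the trapezoidal column (denominator 4−1=3):
T_{1}^{(1)} = -0.0968476 + (-0.0968476 − 0.1974866)/3 = -0.1949590
T_{2}^{(1)} = (4·(-0.1457441) − (-0.0968476)) / 3 = -0.1620429
T_{3}^{(1)} = -0.1570857 + (-0.1570857 − (-0.1457441))/3 = -0.1608662
T_{2}^{(2)} = -0.1620429 + (-0.1620429 − (-0.1949590))/15 = -0.1598485
T_{3}^{(2)} = (16·(-0.1608662) − (-0.1620429)) / 15 = -0.1607878
T_{3}^{(3)} = -0.1607878 + (-0.1607878 − (-0.1598485))/63 = -0.1608027

-0.16080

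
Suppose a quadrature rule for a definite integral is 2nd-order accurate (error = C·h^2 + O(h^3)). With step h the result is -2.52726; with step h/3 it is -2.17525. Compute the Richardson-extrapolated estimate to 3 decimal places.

The leading error scales as h^2; refining by a factor of 3 reduces it by 3^2 = 9.
Extrapolated value = (9·A(h/3) − A(h)) / (9 − 1)
= (9·(-2.17525) − (-2.52726)) / 8
= -17.04999 / 8 = -2.13125

-2.131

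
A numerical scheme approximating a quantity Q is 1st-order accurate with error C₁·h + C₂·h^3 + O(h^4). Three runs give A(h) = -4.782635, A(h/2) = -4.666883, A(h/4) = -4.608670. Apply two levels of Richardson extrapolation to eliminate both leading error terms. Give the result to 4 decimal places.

-4.5504

First eliminate the h term (factor 2^1 = 2):
  B₁ = (2·(-4.666883) − (-4.782635))/1 = -4.551131
  B₂ = (2·(-4.608670) − (-4.666883))/1 = -4.550457
Then eliminate the h^3 term (factor 2^3 = 8):
  (8·(-4.550457) − (-4.551131))/7 = -4.550361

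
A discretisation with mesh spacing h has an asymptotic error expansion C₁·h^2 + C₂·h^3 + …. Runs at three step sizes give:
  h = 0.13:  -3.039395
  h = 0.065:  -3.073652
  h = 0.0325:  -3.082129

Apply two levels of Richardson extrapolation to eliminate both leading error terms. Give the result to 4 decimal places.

-3.0849

First eliminate the h^2 term (factor 2^2 = 4):
  B₁ = (4·(-3.073652) − (-3.039395))/3 = -3.085071
  B₂ = (4·(-3.082129) − (-3.073652))/3 = -3.084955
Then eliminate the h^3 term (factor 2^3 = 8):
  (8·(-3.084955) − (-3.085071))/7 = -3.084938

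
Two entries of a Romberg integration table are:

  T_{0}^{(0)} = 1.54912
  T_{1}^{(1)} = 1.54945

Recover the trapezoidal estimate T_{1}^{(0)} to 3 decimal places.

1.549

From T_{1}^{(1)} = (4·T_{1}^{(0)} − T_{0}^{(0)})/3, solve for T_{1}^{(0)}:
4·T_{1}^{(0)} = 3·1.54945 + 1.54912 = 6.19747
T_{1}^{(0)} = 1.54937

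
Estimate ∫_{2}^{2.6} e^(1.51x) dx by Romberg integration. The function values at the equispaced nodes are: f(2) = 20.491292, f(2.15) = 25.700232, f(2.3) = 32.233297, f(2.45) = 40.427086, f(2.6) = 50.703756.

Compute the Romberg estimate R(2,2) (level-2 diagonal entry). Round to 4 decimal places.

R(0,0) (trapezoid, 1 panel, h=0.6000): 21.358514
R(1,0) (trapezoid, 2 panels, h=0.3000): 20.349246
R(2,0) (trapezoid, 4 panels, h=0.1500): 20.093721
R(1,1) = 20.349246 + (20.349246 − 21.358514)/3 = 20.012823
R(2,1) = 20.093721 + (20.093721 − 20.349246)/3 = 20.008546
R(2,2) = 20.008546 + (20.008546 − 20.012823)/15 = 20.008261

20.0083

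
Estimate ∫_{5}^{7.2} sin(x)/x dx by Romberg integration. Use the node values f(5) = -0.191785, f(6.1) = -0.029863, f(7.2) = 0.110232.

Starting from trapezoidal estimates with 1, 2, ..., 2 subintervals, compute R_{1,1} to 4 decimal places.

R_{0,0} (trapezoid, 1 panel, h=2.2000): -0.089708
R_{1,0} (trapezoid, 2 panels, h=1.1000): -0.077703
R_{1,1} = -0.077703 + (-0.077703 − (-0.089708))/3 = -0.073701

-0.0737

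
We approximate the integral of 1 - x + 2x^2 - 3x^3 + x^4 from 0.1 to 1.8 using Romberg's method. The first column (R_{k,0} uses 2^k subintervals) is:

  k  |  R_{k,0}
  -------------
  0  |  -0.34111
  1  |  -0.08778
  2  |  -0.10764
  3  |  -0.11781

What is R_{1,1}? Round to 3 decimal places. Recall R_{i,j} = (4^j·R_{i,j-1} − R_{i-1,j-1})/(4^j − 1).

R_{1,1} = -0.08778 + (-0.08778 − (-0.34111))/3 = -0.00334

-0.003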